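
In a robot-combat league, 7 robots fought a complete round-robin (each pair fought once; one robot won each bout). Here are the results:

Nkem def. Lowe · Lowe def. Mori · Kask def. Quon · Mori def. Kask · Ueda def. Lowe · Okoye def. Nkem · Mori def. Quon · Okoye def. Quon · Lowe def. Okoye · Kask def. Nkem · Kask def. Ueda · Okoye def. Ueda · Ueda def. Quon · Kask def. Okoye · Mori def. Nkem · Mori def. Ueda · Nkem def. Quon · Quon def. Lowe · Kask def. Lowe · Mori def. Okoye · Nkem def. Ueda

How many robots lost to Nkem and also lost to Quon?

Nkem beat: Ueda, Quon, Lowe.
Quon beat: Lowe.
Both beat: Lowe — 1.

1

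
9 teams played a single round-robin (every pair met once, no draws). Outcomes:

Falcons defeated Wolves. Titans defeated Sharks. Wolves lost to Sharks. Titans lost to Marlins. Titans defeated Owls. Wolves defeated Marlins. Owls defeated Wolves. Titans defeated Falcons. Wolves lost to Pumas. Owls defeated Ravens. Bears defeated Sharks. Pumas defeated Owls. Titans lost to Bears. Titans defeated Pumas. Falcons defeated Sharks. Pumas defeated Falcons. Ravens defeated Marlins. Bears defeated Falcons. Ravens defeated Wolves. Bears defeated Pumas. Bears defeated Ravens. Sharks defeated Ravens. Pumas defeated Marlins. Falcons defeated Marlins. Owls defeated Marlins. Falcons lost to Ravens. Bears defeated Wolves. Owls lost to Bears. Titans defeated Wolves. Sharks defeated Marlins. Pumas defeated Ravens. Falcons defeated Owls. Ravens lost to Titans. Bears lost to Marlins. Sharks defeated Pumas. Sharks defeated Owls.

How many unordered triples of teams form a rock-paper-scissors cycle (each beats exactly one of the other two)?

Win totals: Ravens 3, Titans 6, Sharks 5, Owls 3, Pumas 5, Falcons 4, Wolves 1, Bears 7, Marlins 2.
A team with w wins dominates both others in C(w,2) triples; summing gives 3 + 15 + 10 + 3 + 10 + 6 + 0 + 21 + 1 = 69 transitive triples.
Total triples C(9,3) = 84, so cyclic triples = 84 − 69 = 15.

15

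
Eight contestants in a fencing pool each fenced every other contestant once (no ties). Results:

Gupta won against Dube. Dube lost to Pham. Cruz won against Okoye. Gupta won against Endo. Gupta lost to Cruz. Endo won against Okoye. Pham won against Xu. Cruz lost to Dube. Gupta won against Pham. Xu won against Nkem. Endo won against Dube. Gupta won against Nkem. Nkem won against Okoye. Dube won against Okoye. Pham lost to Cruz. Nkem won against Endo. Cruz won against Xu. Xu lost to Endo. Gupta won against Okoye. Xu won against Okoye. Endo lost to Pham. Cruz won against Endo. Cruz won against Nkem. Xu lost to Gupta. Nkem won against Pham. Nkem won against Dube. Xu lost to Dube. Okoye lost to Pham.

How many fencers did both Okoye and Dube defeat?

0

Okoye beat: no one.
Dube beat: Cruz, Xu, Okoye.
No one was beaten by both.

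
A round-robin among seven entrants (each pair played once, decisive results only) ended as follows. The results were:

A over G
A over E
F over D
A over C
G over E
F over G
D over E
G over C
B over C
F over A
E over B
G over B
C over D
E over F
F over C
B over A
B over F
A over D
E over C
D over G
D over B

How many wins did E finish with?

E's results: beat B, C, F; lost to A, D, G.
That is 3 wins.

3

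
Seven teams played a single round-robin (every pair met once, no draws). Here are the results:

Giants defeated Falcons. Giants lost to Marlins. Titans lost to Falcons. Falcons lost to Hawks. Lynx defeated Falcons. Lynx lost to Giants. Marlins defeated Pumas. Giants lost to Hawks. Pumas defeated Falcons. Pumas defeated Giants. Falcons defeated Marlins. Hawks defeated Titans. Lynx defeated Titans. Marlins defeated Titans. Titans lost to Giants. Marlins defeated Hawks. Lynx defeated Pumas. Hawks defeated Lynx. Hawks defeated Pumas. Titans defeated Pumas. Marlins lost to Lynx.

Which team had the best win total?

Win totals: Pumas 2, Giants 3, Titans 1, Hawks 5, Falcons 2, Marlins 4, Lynx 4.
Hawks leads with 5 wins (next highest: 4).

Hawks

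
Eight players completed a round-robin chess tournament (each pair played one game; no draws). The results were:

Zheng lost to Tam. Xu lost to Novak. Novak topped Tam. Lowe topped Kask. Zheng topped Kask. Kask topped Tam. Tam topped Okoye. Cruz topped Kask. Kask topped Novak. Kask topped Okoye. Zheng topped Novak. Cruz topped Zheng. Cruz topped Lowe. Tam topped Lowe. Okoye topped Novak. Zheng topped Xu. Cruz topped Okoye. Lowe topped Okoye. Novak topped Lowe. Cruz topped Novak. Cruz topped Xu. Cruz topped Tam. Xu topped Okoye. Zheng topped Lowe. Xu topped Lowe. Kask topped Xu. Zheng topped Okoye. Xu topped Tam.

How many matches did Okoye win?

1

Okoye's results: beat Novak; lost to Lowe, Tam, Cruz, Xu, Zheng, Kask.
That is 1 win.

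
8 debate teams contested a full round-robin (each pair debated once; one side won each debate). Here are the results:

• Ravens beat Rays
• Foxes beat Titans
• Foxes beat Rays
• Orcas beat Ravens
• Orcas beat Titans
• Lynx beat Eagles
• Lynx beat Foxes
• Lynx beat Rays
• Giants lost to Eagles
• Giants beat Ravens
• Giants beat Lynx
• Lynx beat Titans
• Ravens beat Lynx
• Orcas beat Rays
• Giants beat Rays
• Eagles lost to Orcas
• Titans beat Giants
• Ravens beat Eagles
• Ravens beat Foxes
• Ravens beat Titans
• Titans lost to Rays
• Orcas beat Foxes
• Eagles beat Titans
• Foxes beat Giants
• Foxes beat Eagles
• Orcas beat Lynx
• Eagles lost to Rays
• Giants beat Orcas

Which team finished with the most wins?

Win totals: Eagles 2, Rays 2, Foxes 4, Lynx 4, Ravens 5, Giants 4, Titans 1, Orcas 6.
Orcas leads with 6 wins (next highest: 5).

Orcas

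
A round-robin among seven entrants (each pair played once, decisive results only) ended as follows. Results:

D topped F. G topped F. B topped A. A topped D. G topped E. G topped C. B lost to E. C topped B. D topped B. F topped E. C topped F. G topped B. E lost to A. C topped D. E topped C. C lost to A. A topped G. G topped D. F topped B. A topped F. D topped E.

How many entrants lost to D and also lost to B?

D beat: B, E, F.
B beat: A.
No one was beaten by both.

0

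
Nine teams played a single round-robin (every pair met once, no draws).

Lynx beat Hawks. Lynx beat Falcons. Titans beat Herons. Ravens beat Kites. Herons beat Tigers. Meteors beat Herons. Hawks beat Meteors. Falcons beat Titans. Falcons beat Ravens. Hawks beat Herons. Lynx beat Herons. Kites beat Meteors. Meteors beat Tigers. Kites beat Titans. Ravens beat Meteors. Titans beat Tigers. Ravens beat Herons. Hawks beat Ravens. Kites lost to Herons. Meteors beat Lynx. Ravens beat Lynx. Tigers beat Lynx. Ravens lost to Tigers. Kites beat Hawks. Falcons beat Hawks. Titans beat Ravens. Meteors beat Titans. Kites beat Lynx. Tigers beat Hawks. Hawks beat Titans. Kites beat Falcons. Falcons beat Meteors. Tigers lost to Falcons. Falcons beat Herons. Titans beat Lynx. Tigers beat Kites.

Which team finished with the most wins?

Win totals: Titans 4, Ravens 4, Herons 2, Meteors 4, Lynx 3, Falcons 6, Hawks 4, Tigers 4, Kites 5.
Falcons leads with 6 wins (next highest: 5).

Falcons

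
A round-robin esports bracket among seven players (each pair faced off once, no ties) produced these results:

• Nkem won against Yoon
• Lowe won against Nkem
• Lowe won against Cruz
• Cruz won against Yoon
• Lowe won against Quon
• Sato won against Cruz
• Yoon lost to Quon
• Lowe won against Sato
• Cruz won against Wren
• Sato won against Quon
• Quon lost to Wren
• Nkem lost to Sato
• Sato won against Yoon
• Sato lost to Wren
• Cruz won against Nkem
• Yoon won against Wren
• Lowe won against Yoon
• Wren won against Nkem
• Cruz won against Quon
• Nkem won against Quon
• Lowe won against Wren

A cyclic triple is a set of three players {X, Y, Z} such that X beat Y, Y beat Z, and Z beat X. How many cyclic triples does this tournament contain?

4

Win totals: Sato 4, Cruz 4, Lowe 6, Wren 3, Nkem 2, Yoon 1, Quon 1.
A player with w wins dominates both others in C(w,2) triples; summing gives 6 + 6 + 15 + 3 + 1 + 0 + 0 = 31 transitive triples.
Total triples C(7,3) = 35, so cyclic triples = 35 − 31 = 4.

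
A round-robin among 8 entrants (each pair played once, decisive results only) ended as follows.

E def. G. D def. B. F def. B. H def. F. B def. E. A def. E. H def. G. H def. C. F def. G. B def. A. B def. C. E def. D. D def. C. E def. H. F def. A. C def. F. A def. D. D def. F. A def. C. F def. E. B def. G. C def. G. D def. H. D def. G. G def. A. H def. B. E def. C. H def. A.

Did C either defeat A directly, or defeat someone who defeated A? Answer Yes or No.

C did not beat A directly.
C beat F, G. Of those, F beat A.

Yes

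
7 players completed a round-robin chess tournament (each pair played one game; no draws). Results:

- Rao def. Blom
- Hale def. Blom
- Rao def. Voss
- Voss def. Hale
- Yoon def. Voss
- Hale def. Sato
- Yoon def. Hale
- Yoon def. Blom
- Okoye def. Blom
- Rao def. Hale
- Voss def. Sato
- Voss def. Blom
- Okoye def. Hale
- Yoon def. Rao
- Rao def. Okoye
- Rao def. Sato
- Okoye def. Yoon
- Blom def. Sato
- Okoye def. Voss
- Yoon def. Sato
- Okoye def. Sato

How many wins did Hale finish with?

Hale's results: beat Sato, Blom; lost to Okoye, Rao, Yoon, Voss.
That is 2 wins.

2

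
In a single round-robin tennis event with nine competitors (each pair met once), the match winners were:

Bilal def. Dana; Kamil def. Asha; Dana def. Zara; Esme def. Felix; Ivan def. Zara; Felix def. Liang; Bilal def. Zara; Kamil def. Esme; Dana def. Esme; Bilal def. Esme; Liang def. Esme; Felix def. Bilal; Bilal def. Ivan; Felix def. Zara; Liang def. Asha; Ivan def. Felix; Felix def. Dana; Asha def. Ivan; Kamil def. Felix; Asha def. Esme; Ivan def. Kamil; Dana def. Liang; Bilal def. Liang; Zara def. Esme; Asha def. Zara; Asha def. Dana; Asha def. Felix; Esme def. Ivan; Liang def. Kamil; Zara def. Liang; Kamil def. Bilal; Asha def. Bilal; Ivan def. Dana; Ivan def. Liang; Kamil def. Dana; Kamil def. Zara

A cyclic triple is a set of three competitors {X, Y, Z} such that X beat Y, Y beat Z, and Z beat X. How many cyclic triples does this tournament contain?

20

Win totals: Bilal 5, Kamil 6, Liang 3, Felix 4, Zara 2, Asha 6, Dana 3, Esme 2, Ivan 5.
A competitor with w wins dominates both others in C(w,2) triples; summing gives 10 + 15 + 3 + 6 + 1 + 15 + 3 + 1 + 10 = 64 transitive triples.
Total triples C(9,3) = 84, so cyclic triples = 84 − 64 = 20.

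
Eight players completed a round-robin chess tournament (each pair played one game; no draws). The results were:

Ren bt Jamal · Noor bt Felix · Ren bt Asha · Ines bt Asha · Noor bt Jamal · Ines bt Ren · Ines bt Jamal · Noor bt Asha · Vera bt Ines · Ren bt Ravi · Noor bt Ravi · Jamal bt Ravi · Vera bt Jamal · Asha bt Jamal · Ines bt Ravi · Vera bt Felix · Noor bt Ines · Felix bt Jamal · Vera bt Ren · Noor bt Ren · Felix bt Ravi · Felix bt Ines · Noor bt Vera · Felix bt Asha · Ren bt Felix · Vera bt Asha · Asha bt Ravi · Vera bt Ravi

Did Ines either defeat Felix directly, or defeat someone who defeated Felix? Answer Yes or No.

Yes

Ines did not beat Felix directly.
Ines beat Asha, Ren, Jamal, Ravi. Of those, Ren beat Felix.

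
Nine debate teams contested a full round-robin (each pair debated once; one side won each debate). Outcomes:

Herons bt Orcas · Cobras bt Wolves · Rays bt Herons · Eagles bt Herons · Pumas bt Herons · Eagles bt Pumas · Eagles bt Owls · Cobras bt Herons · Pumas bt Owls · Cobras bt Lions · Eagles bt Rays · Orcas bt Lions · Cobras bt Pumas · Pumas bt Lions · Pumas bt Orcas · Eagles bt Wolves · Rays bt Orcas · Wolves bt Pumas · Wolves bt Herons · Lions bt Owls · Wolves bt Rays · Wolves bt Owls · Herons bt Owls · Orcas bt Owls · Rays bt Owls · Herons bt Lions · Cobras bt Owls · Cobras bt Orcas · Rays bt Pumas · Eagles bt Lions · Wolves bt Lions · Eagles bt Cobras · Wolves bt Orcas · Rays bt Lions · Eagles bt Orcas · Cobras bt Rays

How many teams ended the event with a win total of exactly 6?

1

Win totals: Cobras 7, Wolves 6, Lions 1, Orcas 2, Pumas 4, Herons 3, Owls 0, Rays 5, Eagles 8.
Exactly 6: Wolves — 1 team.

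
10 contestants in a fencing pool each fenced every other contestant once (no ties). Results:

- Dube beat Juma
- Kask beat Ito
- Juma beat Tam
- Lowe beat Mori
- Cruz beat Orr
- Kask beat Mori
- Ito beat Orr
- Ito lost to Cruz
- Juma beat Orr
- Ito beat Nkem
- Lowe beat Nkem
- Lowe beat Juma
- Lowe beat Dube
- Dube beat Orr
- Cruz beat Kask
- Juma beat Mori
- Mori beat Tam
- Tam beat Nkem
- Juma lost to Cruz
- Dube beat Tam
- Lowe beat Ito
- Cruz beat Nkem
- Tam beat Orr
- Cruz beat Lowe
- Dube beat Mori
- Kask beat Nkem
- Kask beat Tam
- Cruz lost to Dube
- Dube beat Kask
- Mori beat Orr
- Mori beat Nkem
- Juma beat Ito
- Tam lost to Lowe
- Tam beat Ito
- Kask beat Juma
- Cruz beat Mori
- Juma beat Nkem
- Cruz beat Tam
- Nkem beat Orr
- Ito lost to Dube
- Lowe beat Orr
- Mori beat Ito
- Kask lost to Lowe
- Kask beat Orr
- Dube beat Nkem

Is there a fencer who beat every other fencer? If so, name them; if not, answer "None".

Highest win total is Lowe with 8 (out of 9 possible).
Lowe lost to Cruz, so no fencer went undefeated.

None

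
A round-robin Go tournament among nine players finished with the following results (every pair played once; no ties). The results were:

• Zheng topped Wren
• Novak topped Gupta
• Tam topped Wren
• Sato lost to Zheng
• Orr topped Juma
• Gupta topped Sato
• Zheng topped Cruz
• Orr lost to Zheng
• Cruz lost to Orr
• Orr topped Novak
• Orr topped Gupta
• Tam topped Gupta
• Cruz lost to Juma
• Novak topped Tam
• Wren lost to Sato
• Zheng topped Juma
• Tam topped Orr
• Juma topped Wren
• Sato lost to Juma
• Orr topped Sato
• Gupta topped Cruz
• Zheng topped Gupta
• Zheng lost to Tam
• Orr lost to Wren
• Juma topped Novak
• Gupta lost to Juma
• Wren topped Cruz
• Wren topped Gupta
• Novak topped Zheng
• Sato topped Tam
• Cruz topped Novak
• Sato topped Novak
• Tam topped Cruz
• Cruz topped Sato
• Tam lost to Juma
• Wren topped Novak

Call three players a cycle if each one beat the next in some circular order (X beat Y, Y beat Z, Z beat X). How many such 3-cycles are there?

Win totals: Zheng 6, Juma 6, Sato 3, Tam 5, Gupta 2, Cruz 2, Orr 5, Wren 4, Novak 3.
A player with w wins dominates both others in C(w,2) triples; summing gives 15 + 15 + 3 + 10 + 1 + 1 + 10 + 6 + 3 = 64 transitive triples.
Total triples C(9,3) = 84, so cyclic triples = 84 − 64 = 20.

20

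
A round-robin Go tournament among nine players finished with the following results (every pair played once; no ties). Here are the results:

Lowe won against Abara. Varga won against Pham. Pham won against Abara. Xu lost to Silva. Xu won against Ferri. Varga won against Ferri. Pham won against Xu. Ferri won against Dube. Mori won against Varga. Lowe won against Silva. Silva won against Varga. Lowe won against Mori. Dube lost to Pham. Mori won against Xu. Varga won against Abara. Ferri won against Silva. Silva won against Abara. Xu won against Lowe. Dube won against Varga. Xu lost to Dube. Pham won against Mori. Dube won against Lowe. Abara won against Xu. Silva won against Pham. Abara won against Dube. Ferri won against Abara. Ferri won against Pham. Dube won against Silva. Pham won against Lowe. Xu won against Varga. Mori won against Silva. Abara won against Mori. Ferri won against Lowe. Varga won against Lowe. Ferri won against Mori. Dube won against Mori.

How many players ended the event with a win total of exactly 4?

2

Win totals: Abara 3, Silva 4, Pham 5, Ferri 6, Xu 3, Lowe 3, Dube 5, Mori 3, Varga 4.
Exactly 4: Silva, Varga — 2 players.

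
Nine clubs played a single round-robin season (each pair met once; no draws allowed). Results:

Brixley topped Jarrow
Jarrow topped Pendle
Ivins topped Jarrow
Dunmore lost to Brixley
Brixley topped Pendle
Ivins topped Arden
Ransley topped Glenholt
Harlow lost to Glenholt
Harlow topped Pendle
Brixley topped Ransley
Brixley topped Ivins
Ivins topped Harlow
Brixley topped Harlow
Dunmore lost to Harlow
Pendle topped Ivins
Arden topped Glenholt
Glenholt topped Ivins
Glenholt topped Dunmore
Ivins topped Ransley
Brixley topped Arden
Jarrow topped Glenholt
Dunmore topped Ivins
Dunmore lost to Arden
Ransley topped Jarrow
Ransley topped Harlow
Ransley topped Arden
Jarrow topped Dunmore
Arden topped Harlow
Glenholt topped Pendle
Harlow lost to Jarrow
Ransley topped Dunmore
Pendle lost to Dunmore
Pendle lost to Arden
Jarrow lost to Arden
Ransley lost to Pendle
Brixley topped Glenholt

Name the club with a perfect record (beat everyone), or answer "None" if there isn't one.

Brixley has 8 wins out of 8 opponents — a perfect record.

Brixley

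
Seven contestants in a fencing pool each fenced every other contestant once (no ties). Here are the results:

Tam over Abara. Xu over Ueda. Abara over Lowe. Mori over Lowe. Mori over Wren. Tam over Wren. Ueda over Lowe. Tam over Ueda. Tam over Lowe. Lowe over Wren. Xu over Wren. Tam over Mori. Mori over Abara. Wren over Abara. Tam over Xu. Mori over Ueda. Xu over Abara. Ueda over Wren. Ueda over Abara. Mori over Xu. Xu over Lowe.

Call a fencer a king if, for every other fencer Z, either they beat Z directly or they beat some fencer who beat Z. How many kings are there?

1

Xu cannot reach Mori, Tam in two steps.
Wren cannot reach Xu, Mori, Tam, Ueda in two steps.
Lowe cannot reach Xu, Mori, Tam, Ueda in two steps.
Mori cannot reach Tam in two steps.
Abara cannot reach Xu, Mori, Tam, Ueda in two steps.
Tam reaches everyone (king).
Ueda cannot reach Xu, Mori, Tam in two steps.
Kings: Tam — 1.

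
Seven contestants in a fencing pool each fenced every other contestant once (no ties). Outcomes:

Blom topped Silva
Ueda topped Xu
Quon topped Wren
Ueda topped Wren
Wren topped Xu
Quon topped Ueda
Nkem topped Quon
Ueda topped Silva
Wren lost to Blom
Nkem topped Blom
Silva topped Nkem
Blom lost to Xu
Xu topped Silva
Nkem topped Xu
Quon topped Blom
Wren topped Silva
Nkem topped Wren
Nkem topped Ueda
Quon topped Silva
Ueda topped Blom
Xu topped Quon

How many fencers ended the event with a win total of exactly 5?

Win totals: Ueda 4, Wren 2, Silva 1, Quon 4, Nkem 5, Blom 2, Xu 3.
Exactly 5: Nkem — 1 fencer.

1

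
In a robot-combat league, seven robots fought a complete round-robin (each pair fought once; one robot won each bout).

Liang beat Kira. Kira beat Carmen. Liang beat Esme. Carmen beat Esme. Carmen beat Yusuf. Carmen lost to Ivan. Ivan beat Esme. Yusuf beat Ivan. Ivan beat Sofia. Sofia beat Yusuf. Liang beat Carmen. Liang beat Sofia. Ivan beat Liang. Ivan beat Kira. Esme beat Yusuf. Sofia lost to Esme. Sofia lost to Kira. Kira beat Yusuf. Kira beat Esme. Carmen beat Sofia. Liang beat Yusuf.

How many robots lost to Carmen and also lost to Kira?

Carmen beat: Sofia, Yusuf, Esme.
Kira beat: Sofia, Yusuf, Carmen, Esme.
Both beat: Sofia, Yusuf, Esme — 3.

3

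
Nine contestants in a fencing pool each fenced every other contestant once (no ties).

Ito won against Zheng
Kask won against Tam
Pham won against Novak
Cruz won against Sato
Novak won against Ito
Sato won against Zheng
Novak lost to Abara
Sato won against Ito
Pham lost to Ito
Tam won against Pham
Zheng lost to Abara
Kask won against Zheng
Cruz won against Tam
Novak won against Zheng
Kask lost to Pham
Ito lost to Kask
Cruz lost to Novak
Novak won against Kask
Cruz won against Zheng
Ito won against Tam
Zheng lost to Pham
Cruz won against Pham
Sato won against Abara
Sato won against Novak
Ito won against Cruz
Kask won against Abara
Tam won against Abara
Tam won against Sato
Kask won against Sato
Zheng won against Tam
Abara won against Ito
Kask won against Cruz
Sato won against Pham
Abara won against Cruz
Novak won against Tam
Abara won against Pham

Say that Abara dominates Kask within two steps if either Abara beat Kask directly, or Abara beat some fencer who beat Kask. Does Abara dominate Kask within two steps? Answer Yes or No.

Yes

Abara did not beat Kask directly.
Abara beat Ito, Zheng, Novak, Pham, Cruz. Of those, Novak beat Kask.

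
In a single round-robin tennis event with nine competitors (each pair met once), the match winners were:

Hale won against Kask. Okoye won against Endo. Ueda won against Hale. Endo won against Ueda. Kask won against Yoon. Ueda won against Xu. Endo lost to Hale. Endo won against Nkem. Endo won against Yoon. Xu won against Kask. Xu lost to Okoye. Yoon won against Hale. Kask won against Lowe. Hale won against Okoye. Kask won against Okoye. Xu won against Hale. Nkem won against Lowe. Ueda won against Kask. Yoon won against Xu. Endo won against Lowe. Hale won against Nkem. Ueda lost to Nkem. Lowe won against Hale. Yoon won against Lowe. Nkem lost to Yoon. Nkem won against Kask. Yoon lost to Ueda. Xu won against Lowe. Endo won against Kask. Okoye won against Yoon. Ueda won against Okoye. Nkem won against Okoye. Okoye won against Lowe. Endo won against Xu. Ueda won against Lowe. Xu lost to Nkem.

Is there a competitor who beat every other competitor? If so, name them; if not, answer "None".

Highest win total is Ueda with 6 (out of 8 possible).
Ueda lost to Nkem, Endo, so no competitor went undefeated.

None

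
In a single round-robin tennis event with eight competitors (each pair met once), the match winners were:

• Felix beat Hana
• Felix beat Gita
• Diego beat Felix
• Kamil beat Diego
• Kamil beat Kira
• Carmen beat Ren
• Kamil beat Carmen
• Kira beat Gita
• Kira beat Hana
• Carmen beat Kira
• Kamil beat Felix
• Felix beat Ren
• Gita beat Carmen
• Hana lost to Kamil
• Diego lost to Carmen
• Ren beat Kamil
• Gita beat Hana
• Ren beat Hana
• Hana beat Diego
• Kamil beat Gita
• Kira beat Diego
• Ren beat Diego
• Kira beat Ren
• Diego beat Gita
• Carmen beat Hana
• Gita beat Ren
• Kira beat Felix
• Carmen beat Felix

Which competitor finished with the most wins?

Kamil

Win totals: Diego 2, Felix 3, Kamil 6, Hana 1, Gita 3, Kira 5, Carmen 5, Ren 3.
Kamil leads with 6 wins (next highest: 5).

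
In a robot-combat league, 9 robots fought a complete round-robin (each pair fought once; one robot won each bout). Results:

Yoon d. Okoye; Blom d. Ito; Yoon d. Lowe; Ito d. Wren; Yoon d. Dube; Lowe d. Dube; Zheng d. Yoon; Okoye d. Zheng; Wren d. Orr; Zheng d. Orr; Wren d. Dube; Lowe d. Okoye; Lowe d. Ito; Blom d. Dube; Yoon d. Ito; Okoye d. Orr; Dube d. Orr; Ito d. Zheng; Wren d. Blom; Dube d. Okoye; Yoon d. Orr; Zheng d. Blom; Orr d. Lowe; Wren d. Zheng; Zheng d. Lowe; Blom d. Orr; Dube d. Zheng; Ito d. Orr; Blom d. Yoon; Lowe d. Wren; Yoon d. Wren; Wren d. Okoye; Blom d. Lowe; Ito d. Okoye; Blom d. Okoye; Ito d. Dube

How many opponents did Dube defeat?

Dube's results: beat Orr, Okoye, Zheng; lost to Blom, Lowe, Wren, Ito, Yoon.
That is 3 wins.

3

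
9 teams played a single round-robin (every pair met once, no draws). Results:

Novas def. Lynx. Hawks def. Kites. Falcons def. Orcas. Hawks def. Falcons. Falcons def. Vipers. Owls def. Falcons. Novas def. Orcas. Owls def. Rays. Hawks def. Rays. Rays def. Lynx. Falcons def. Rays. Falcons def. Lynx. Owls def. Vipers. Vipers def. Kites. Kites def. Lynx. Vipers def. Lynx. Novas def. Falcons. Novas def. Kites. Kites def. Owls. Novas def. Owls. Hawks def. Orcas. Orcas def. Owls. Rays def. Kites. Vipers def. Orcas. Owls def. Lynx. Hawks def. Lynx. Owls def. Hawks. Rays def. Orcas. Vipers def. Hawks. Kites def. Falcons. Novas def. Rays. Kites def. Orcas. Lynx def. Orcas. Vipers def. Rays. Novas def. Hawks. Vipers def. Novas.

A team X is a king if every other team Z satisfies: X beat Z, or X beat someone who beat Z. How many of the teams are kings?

Owls reaches everyone (king).
Hawks cannot reach Novas in two steps.
Novas reaches everyone (king).
Rays cannot reach Hawks, Novas, Vipers in two steps.
Vipers reaches everyone (king).
Kites cannot reach Novas in two steps.
Falcons reaches everyone (king).
Lynx cannot reach Hawks, Novas, Rays, Vipers, Kites, Falcons in two steps.
Orcas cannot reach Novas, Kites in two steps.
Kings: Owls, Novas, Vipers, Falcons — 4.

4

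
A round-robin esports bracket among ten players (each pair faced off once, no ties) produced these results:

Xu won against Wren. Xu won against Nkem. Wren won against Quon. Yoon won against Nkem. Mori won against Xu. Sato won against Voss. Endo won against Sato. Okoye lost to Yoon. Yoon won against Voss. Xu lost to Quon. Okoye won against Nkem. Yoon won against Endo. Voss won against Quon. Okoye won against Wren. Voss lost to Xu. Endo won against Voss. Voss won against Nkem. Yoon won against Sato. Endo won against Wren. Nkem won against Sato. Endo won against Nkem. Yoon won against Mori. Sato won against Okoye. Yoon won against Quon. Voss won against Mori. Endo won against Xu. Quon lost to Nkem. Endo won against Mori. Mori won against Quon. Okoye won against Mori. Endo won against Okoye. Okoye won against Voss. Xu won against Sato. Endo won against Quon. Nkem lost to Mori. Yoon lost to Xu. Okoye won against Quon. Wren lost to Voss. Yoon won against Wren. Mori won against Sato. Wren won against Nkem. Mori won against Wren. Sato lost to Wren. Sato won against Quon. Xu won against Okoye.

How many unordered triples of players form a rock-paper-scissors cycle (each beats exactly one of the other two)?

Win totals: Xu 6, Okoye 5, Wren 3, Mori 5, Sato 3, Endo 8, Yoon 8, Nkem 2, Voss 4, Quon 1.
A player with w wins dominates both others in C(w,2) triples; summing gives 15 + 10 + 3 + 10 + 3 + 28 + 28 + 1 + 6 + 0 = 104 transitive triples.
Total triples C(10,3) = 120, so cyclic triples = 120 − 104 = 16.

16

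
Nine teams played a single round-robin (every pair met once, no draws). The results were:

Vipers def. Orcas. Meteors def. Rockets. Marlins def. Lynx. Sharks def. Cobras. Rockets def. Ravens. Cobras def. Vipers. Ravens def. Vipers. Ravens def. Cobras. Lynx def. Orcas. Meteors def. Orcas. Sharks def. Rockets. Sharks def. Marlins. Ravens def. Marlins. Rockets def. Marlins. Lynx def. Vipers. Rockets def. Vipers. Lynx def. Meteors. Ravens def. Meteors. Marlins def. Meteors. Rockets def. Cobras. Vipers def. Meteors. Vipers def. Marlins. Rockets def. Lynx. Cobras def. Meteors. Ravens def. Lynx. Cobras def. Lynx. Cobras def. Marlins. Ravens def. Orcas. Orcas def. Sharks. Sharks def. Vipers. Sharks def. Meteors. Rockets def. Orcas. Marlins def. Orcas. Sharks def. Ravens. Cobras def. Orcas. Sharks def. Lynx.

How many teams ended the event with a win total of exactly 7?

Win totals: Vipers 3, Cobras 5, Sharks 7, Marlins 3, Ravens 6, Rockets 6, Orcas 1, Lynx 3, Meteors 2.
Exactly 7: Sharks — 1 team.

1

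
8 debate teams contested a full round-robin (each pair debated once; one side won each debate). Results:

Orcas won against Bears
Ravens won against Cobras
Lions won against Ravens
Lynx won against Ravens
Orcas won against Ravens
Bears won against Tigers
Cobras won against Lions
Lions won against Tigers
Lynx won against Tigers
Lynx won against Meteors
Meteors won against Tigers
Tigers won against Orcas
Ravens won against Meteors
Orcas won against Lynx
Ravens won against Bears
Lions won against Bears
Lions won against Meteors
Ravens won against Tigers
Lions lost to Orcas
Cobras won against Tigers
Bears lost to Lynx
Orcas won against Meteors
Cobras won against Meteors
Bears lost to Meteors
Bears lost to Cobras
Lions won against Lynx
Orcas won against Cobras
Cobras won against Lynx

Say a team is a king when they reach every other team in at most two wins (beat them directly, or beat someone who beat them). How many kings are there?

Bears cannot reach Cobras, Lions, Ravens, Lynx, Meteors in two steps.
Tigers reaches everyone (king).
Cobras reaches everyone (king).
Lions reaches everyone (king).
Ravens reaches everyone (king).
Lynx cannot reach Lions in two steps.
Orcas reaches everyone (king).
Meteors cannot reach Cobras, Lions, Ravens, Lynx in two steps.
Kings: Tigers, Cobras, Lions, Ravens, Orcas — 5.

5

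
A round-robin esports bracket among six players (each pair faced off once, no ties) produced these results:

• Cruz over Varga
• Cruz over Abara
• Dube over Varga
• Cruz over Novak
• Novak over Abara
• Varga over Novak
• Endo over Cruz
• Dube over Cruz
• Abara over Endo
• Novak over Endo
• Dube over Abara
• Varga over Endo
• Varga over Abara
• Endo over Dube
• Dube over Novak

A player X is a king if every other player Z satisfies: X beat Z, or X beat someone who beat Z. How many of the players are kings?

3

Varga reaches everyone (king).
Dube reaches everyone (king).
Novak cannot reach Varga in two steps.
Cruz cannot reach Dube in two steps.
Abara cannot reach Varga, Novak in two steps.
Endo reaches everyone (king).
Kings: Varga, Dube, Endo — 3.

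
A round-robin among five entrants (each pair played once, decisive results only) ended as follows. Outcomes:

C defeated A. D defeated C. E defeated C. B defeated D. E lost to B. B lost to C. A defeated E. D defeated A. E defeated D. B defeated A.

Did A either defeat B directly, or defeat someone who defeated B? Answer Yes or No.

A did not beat B directly.
A beat E, but each of them lost to B. No two-step path.

No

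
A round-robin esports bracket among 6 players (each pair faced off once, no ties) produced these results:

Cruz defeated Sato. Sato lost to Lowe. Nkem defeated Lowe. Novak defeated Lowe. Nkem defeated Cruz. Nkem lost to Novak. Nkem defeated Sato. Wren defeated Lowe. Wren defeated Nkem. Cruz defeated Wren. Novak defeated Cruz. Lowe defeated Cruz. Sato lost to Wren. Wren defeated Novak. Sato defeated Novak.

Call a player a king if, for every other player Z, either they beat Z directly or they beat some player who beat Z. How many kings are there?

Nkem reaches everyone (king).
Wren reaches everyone (king).
Novak reaches everyone (king).
Lowe cannot reach Nkem in two steps.
Cruz reaches everyone (king).
Sato cannot reach Wren in two steps.
Kings: Nkem, Wren, Novak, Cruz — 4.

4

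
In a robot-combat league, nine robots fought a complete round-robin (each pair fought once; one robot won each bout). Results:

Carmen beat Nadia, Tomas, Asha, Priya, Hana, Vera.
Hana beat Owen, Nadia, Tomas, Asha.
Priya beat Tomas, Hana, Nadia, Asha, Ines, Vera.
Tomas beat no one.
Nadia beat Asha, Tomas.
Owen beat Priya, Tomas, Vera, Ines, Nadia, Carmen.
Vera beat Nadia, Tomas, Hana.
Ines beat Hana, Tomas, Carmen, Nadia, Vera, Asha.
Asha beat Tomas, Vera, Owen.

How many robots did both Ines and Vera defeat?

Ines beat: Asha, Tomas, Nadia, Hana, Carmen, Vera.
Vera beat: Tomas, Nadia, Hana.
Both beat: Tomas, Nadia, Hana — 3.

3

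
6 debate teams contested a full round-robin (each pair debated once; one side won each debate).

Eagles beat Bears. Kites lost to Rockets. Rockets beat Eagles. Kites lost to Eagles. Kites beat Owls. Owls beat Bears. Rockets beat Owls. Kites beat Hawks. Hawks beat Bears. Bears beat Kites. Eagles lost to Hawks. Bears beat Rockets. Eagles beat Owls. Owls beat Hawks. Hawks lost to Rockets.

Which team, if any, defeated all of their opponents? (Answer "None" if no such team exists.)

Highest win total is Rockets with 4 (out of 5 possible).
Rockets lost to Bears, so no team went undefeated.

None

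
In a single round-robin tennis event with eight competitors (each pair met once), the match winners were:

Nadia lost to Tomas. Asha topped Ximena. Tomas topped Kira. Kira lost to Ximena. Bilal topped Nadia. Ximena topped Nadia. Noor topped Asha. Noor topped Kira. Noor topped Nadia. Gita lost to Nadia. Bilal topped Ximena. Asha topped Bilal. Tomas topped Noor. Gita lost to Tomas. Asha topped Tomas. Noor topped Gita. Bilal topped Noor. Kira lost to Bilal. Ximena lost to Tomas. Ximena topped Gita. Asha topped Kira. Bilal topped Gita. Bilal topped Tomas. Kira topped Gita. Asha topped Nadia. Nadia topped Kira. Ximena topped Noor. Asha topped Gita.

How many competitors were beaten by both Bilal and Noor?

3

Bilal beat: Tomas, Nadia, Ximena, Noor, Kira, Gita.
Noor beat: Asha, Nadia, Kira, Gita.
Both beat: Nadia, Kira, Gita — 3.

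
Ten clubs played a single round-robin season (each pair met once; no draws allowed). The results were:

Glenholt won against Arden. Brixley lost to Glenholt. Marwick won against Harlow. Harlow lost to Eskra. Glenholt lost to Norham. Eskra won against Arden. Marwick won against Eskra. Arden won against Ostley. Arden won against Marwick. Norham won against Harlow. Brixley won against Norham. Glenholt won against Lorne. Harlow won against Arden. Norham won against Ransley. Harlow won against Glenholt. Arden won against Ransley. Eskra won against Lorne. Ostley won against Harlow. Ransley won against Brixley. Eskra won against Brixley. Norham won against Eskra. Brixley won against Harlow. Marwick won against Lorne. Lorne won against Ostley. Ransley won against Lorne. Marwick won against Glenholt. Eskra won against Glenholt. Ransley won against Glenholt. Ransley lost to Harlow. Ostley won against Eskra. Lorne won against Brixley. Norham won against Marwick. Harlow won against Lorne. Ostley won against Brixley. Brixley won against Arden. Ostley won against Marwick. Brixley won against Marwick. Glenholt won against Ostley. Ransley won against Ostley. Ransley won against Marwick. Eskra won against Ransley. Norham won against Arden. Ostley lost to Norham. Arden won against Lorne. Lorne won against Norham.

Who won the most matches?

Norham

Win totals: Ransley 5, Ostley 4, Eskra 6, Brixley 4, Norham 7, Glenholt 4, Marwick 4, Harlow 4, Lorne 3, Arden 4.
Norham leads with 7 wins (next highest: 6).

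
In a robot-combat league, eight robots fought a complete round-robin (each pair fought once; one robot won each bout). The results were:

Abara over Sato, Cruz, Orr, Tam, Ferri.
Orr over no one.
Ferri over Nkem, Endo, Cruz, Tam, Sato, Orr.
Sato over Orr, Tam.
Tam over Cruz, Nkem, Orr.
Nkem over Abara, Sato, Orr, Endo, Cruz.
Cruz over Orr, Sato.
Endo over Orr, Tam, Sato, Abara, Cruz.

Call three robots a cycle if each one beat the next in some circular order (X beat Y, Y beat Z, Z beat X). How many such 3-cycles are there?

6

Win totals: Endo 5, Tam 3, Nkem 5, Ferri 6, Cruz 2, Abara 5, Orr 0, Sato 2.
A robot with w wins dominates both others in C(w,2) triples; summing gives 10 + 3 + 10 + 15 + 1 + 10 + 0 + 1 = 50 transitive triples.
Total triples C(8,3) = 56, so cyclic triples = 56 − 50 = 6.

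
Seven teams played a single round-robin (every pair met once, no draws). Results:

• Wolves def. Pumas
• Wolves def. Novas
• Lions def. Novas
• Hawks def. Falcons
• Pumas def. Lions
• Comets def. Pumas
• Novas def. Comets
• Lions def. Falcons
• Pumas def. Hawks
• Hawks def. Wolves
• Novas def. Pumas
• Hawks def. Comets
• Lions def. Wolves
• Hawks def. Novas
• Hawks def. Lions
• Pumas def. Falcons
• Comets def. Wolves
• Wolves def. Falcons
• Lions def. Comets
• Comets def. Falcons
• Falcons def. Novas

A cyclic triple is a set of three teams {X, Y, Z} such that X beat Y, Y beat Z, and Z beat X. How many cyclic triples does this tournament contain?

9

Win totals: Falcons 1, Lions 4, Wolves 3, Comets 3, Novas 2, Pumas 3, Hawks 5.
A team with w wins dominates both others in C(w,2) triples; summing gives 0 + 6 + 3 + 3 + 1 + 3 + 10 = 26 transitive triples.
Total triples C(7,3) = 35, so cyclic triples = 35 − 26 = 9.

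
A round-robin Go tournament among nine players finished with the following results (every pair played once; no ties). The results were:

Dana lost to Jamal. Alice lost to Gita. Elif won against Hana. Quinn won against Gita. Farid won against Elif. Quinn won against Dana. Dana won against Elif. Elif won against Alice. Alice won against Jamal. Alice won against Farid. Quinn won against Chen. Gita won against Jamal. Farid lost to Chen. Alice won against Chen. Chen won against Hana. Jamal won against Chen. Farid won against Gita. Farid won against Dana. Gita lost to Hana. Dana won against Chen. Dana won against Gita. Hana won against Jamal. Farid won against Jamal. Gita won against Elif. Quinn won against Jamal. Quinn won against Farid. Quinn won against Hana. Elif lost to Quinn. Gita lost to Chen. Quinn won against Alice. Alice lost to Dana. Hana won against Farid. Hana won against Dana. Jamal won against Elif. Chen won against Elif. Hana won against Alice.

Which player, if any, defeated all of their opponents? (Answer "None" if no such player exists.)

Quinn

Quinn has 8 wins out of 8 opponents — a perfect record.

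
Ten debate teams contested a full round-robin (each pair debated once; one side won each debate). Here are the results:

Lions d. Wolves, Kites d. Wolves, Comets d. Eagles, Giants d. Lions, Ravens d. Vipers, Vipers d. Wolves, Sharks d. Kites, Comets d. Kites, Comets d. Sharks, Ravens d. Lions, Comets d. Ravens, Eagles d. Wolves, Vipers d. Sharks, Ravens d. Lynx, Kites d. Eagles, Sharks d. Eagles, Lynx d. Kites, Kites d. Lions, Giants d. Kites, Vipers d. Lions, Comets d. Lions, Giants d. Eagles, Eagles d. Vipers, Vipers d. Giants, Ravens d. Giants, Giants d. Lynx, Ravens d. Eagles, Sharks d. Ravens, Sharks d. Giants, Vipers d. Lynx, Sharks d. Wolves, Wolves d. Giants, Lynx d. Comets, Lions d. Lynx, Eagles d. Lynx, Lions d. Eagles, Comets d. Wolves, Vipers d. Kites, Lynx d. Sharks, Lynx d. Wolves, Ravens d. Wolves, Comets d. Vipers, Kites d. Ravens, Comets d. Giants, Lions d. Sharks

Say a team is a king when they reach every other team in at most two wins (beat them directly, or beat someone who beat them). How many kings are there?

6

Ravens reaches everyone (king).
Kites cannot reach Comets in two steps.
Vipers reaches everyone (king).
Lynx reaches everyone (king).
Wolves cannot reach Ravens, Vipers, Sharks, Comets in two steps.
Lions reaches everyone (king).
Eagles cannot reach Ravens in two steps.
Giants reaches everyone (king).
Sharks cannot reach Comets in two steps.
Comets reaches everyone (king).
Kings: Ravens, Vipers, Lynx, Lions, Giants, Comets — 6.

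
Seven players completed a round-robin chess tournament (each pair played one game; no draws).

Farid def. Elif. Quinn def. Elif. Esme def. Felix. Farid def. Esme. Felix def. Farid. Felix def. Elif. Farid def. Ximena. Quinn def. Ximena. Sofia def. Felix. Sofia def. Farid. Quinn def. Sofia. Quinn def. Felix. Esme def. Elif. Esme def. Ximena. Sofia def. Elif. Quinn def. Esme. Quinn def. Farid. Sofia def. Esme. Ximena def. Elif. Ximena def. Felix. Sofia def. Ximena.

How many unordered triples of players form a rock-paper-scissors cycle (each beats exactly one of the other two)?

Win totals: Sofia 5, Quinn 6, Esme 3, Ximena 2, Felix 2, Farid 3, Elif 0.
A player with w wins dominates both others in C(w,2) triples; summing gives 10 + 15 + 3 + 1 + 1 + 3 + 0 = 33 transitive triples.
Total triples C(7,3) = 35, so cyclic triples = 35 − 33 = 2.

2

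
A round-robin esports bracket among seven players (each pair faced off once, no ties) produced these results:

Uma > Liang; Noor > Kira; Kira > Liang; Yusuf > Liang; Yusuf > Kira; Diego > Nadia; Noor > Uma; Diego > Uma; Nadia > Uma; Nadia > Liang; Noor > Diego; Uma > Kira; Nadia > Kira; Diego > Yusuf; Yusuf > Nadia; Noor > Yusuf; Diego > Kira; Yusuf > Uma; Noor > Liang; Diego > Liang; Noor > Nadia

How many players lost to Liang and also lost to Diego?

0

Liang beat: no one.
Diego beat: Uma, Liang, Nadia, Yusuf, Kira.
No one was beaten by both.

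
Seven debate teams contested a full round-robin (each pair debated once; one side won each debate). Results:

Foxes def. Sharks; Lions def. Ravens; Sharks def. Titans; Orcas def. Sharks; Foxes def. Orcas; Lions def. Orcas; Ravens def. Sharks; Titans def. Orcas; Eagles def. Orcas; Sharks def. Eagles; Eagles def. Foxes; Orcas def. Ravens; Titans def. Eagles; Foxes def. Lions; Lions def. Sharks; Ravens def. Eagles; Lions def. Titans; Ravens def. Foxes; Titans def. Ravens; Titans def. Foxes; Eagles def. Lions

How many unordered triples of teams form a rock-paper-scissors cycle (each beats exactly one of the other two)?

Win totals: Titans 4, Foxes 3, Ravens 3, Sharks 2, Lions 4, Eagles 3, Orcas 2.
A team with w wins dominates both others in C(w,2) triples; summing gives 6 + 3 + 3 + 1 + 6 + 3 + 1 = 23 transitive triples.
Total triples C(7,3) = 35, so cyclic triples = 35 − 23 = 12.

12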